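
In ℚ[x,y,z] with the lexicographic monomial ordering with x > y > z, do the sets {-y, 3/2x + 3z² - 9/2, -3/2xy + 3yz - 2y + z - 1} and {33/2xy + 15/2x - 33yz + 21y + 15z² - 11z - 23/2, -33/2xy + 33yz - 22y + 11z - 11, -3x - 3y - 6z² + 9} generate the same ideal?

Yes, the ideals are equal.

Since reduced Gröbner bases are canonical representatives of ideals under a given ordering, it suffices to compute and compare them.
Buchberger on the first generating set:
f_1 = -y, LT = y.
f_2 = 3/2x + 3z² - 9/2, LT = x.
f_3 = -3/2xy + 3yz - 2y + z - 1, LT = xy.

S(f_1,f_3): lcm = xy. S = 2yz - 4/3y + ⅔z - ⅔.
  reduce S modulo (f_1, f_2, f_3):
  remainder ⅔z - ⅔ ≠ 0; add g_4 = ⅔z - ⅔ to the basis.

The other S-polynomials (S(f_1,f_2), S(f_2,f_3), S(f_1,g_4), S(f_2,g_4), S(f_3,g_4)) all reduce to 0 modulo the current basis, so we have a Gröbner basis.
Inter-reduce: drop elements whose leading term is divisible by another's, tail-reduce, and make monic.
Reduced Gröbner basis: {x - 1, y, z - 1}.

Buchberger on the second generating set:
h_1 = 33/2xy + 15/2x - 33yz + 21y + 15z² - 11z - 23/2, LT = xy.
h_2 = -33/2xy + 33yz - 22y + 11z - 11, LT = xy.
h_3 = -3x - 3y - 6z² + 9, LT = x.

S(h_1,h_2): lcm = xy. S = 5/11x - 2/33y + 10/11z² - 15/11.
  reduce S modulo (h_1, h_2, h_3):
  remainder -17/33y ≠ 0; add k_4 = -17/33y to the basis.

S(h_1,h_3): lcm = xy. S = 5/11x - y² - 2yz² - 2yz + 47/11y + 10/11z² - ⅔z - 23/33.
  reduce S modulo (h_1, h_2, h_3, k_4):
  remainder -⅔z + ⅔ ≠ 0; add k_5 = -⅔z + ⅔ to the basis.

The other S-polynomials (S(h_2,h_3), S(h_1,k_4), S(h_2,k_4), S(h_3,k_4), S(h_1,k_5), S(h_2,k_5), S(h_3,k_5), S(k_4,k_5)) all reduce to 0 modulo the current basis, so we have a Gröbner basis.
Inter-reduce: drop elements whose leading term is divisible by another's, tail-reduce, and make monic.
Reduced Gröbner basis: {x - 1, y, z - 1}.

Same reduced basis, so the two generating sets span the same ideal.
The choice of monomial ordering does not affect the verdict — as long as both bases are computed under the same ordering, their equality decides ideal equality.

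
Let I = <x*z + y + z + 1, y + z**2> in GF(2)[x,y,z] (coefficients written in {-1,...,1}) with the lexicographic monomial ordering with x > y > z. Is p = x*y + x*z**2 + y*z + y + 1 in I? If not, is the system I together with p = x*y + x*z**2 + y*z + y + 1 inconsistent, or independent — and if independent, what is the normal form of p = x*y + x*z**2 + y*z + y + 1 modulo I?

x*y + x*z**2 + y*z + y + 1 is independent of I; its normal form modulo I is z**3 + z**2 + 1.

First compute the reduced Gröbner basis of I by Buchberger's algorithm.
f_1 = x*z + y + z + 1, LT = x*z.
f_2 = y + z**2, LT = y.

The S-polynomials (S(f_1,f_2)) all reduce to 0 modulo the current basis, so we have a Gröbner basis.
Inter-reduce: drop elements whose leading term is divisible by another's, tail-reduce, and make monic.
Reduced Gröbner basis: {x*z + z**2 + z + 1, y + z**2}.
Label its elements g_1 = x*z + z**2 + z + 1, g_2 = y + z**2.

Reduce p = x*y + x*z**2 + y*z + y + 1 modulo G:
  leading term x*y: subtract (x)·g_2 from x*y + x*z**2 + y*z + y + 1 → y*z + y + 1
  leading term y*z: subtract (z)·g_2 from y*z + y + 1 → y + z**3 + 1
  leading term y: subtract (1)·g_2 from y + z**3 + 1 → z**3 + z**2 + 1
  leading term z**3: no divisor's leading term divides it; move z**3 to the remainder.
  leading term z**2: no divisor's leading term divides it; move z**2 to the remainder.
  leading term 1: no divisor's leading term divides it; move 1 to the remainder.
  normal form = z**3 + z**2 + 1.
The normal form is nonzero, so p ∉ I. Since p minus its normal form lies in I, I + (p) = I + (r) where r = z**3 + z**2 + 1; decide whether this ideal is the whole ring.
Run Buchberger on G together with r (pairs among the g_i already reduce to 0 since G is a Gröbner basis):
g_1 = x*z + z**2 + z + 1, LT = x*z.
g_2 = y + z**2, LT = y.
r = z**3 + z**2 + 1, LT = z**3.

S(g_1,r): lcm = x*z**3. S = x*z**2 + x + z**4 + z**3 + z**2.
  leading term x*z**2: subtract (z)·g_1 from x*z**2 + x + z**4 + z**3 + z**2 → x + z**4 + z
  leading term x: no divisor's leading term divides it; move x to the remainder.
  leading term z**4: subtract (z)·r from z**4 + z → z**3
  leading term z**3: subtract (1)·r from z**3 → z**2 + 1
  leading term z**2: no divisor's leading term divides it; move z**2 to the remainder.
  leading term 1: no divisor's leading term divides it; move 1 to the remainder.
  remainder x + z**2 + 1 ≠ 0; add m_4 = x + z**2 + 1 to the basis.

The other S-polynomials (S(g_1,g_2), S(g_2,r), S(g_1,m_4), S(g_2,m_4), S(r,m_4)) all reduce to 0 modulo the current basis, so we have a Gröbner basis.
Inter-reduce: drop elements whose leading term is divisible by another's, tail-reduce, and make monic.
Reduced Gröbner basis: {x + z**2 + 1, y + z**2, z**3 + z**2 + 1}.
The reduced Gröbner basis of I + (p) is {x + z**2 + 1, y + z**2, z**3 + z**2 + 1} ≠ {1}, a proper ideal, so the enlarged system stays consistent: p is independent of I, with normal form z**3 + z**2 + 1.

Ideal membership is decidable via reduction modulo a Gröbner basis.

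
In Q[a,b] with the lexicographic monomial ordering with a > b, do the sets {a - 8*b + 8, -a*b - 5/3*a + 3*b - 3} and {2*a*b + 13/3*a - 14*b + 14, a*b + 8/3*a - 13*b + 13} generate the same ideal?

Since reduced Gröbner bases are canonical representatives of ideals under a given ordering, it suffices to compute and compare them.
Buchberger on the first generating set:
f_1 = a - 8*b + 8, LT = a.
f_2 = -a*b - 5/3*a + 3*b - 3, LT = a*b.

S(f_1,f_2): lcm = a*b. S = -5/3*a - 8*b**2 + 11*b - 3.
  leading term a: subtract (-5/3)·f_1 from -5/3*a - 8*b**2 + 11*b - 3 → -8*b**2 - 7/3*b + 31/3
  leading term b**2: no divisor's leading term divides it; move -8*b**2 to the remainder.
  leading term b: no divisor's leading term divides it; move -7/3*b to the remainder.
  leading term 1: no divisor's leading term divides it; move 31/3 to the remainder.
  remainder -8*b**2 - 7/3*b + 31/3 ≠ 0; add g_3 = -8*b**2 - 7/3*b + 31/3 to the basis.

S(f_1,g_3): leading monomials are coprime, so the S-polynomial reduces to 0 (Buchberger's first criterion).
S(f_2,g_3): lcm = a*b**2. S = 11/8*a*b + 31/24*a - 3*b**2 + 3*b.
  leading term a*b: subtract (11/8*b)·f_1 from 11/8*a*b + 31/24*a - 3*b**2 + 3*b → 31/24*a + 8*b**2 - 8*b
  leading term a: subtract (31/24)·f_1 from 31/24*a + 8*b**2 - 8*b → 8*b**2 + 7/3*b - 31/3
  leading term b**2: subtract (-1)·g_3 from 8*b**2 + 7/3*b - 31/3 → 0
  remainder 0.

Every S-polynomial of the final basis reduces to 0, so we have a Gröbner basis.
Inter-reduce: drop elements whose leading term is divisible by another's, tail-reduce, and make monic.
Reduced Gröbner basis: {a - 8*b + 8, b**2 + 7/24*b - 31/24}.

Buchberger on the second generating set:
h_1 = 2*a*b + 13/3*a - 14*b + 14, LT = a*b.
h_2 = a*b + 8/3*a - 13*b + 13, LT = a*b.

S(h_1,h_2): lcm = a*b. S = -1/2*a + 6*b - 6.
  leading term a: no divisor's leading term divides it; move -1/2*a to the remainder.
  leading term b: no divisor's leading term divides it; move 6*b to the remainder.
  leading term 1: no divisor's leading term divides it; move -6 to the remainder.
  remainder -1/2*a + 6*b - 6 ≠ 0; add k_3 = -1/2*a + 6*b - 6 to the basis.

S(h_1,k_3): lcm = a*b. S = 13/6*a + 12*b**2 - 19*b + 7.
  leading term a: subtract (-13/3)·k_3 from 13/6*a + 12*b**2 - 19*b + 7 → 12*b**2 + 7*b - 19
  leading term b**2: no divisor's leading term divides it; move 12*b**2 to the remainder.
  leading term b: no divisor's leading term divides it; move 7*b to the remainder.
  leading term 1: no divisor's leading term divides it; move -19 to the remainder.
  remainder 12*b**2 + 7*b - 19 ≠ 0; add k_4 = 12*b**2 + 7*b - 19 to the basis.

S(h_2,k_3): lcm = a*b. S = 8/3*a + 12*b**2 - 25*b + 13.
  leading term a: subtract (-16/3)·k_3 from 8/3*a + 12*b**2 - 25*b + 13 → 12*b**2 + 7*b - 19
  leading term b**2: subtract (1)·k_4 from 12*b**2 + 7*b - 19 → 0
  remainder 0.

S(h_1,k_4): lcm = a*b**2. S = 19/12*a*b + 19/12*a - 7*b**2 + 7*b.
  leading term a*b: subtract (19/24)·h_1 from 19/12*a*b + 19/12*a - 7*b**2 + 7*b → -133/72*a - 7*b**2 + 217/12*b - 133/12
  leading term a: subtract (133/36)·k_3 from -133/72*a - 7*b**2 + 217/12*b - 133/12 → -7*b**2 - 49/12*b + 133/12
  leading term b**2: subtract (-7/12)·k_4 from -7*b**2 - 49/12*b + 133/12 → 0
  remainder 0.

S(h_2,k_4): lcm = a*b**2. S = 25/12*a*b + 19/12*a - 13*b**2 + 13*b.
  leading term a*b: subtract (25/24)·h_1 from 25/12*a*b + 19/12*a - 13*b**2 + 13*b → -211/72*a - 13*b**2 + 331/12*b - 175/12
  leading term a: subtract (211/36)·k_3 from -211/72*a - 13*b**2 + 331/12*b - 175/12 → -13*b**2 - 91/12*b + 247/12
  leading term b**2: subtract (-13/12)·k_4 from -13*b**2 - 91/12*b + 247/12 → 0
  remainder 0.

S(k_3,k_4): leading monomials are coprime, so the S-polynomial reduces to 0 (Buchberger's first criterion).
Every S-polynomial of the final basis reduces to 0, so we have a Gröbner basis.
Inter-reduce: drop elements whose leading term is divisible by another's, tail-reduce, and make monic.
Reduced Gröbner basis: {a - 12*b + 12, b**2 + 7/12*b - 19/12}.

The bases are distinct; the ideals are different.

No, the ideals differ.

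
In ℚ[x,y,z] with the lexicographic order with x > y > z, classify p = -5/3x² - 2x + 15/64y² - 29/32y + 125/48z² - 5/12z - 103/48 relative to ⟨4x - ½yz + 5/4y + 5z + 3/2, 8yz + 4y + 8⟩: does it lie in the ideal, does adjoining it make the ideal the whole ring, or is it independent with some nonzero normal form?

First compute the reduced Gröbner basis of I by Buchberger's algorithm.
f_1 = 4x - ½yz + 5/4y + 5z + 3/2, LT = x.
f_2 = 8yz + 4y + 8, LT = yz.

The S-polynomials (S(f_1,f_2)) all reduce to 0 modulo the current basis, so we have a Gröbner basis.
Inter-reduce: drop elements whose leading term is divisible by another's, tail-reduce, and make monic.
Reduced Gröbner basis: {x + ⅜y + 5/4z + ½, yz + ½y + 1}.
Label its elements g_1 = x + ⅜y + 5/4z + ½, g_2 = yz + ½y + 1.

Reduce p = -5/3x² - 2x + 15/64y² - 29/32y + 125/48z² - 5/12z - 103/48 modulo G:
  leading term x²: subtract (-5/3x)·g_1 from -5/3x² - 2x + 15/64y² - 29/32y + 125/48z² - 5/12z - 103/48 → ⅝xy + 25/12xz - 7/6x + 15/64y² - 29/32y + 125/48z² - 5/12z - 103/48
  leading term xy: subtract (⅝y)·g_1 from ⅝xy + 25/12xz - 7/6x + 15/64y² - 29/32y + 125/48z² - 5/12z - 103/48 → 25/12xz - 7/6x - 25/32yz - 39/32y + 125/48z² - 5/12z - 103/48
  leading term xz: subtract (25/12z)·g_1 from 25/12xz - 7/6x - 25/32yz - 39/32y + 125/48z² - 5/12z - 103/48 → -7/6x - 25/16yz - 39/32y - 35/24z - 103/48
  leading term x: subtract (-7/6)·g_1 from -7/6x - 25/16yz - 39/32y - 35/24z - 103/48 → -25/16yz - 25/32y - 25/16
  leading term yz: subtract (-25/16)·g_2 from -25/16yz - 25/32y - 25/16 → 0
  normal form = 0.
Since the normal form is 0, p ∈ I.

-5/3x² - 2x + 15/64y² - 29/32y + 125/48z² - 5/12z - 103/48 lies in I (it reduces to 0).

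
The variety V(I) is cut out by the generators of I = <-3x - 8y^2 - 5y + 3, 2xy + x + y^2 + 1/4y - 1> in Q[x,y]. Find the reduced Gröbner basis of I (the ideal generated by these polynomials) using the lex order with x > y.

G = {x + 8/3y^2 + 5/3y - 1, y^3 + 15/16y^2 - 7/64y}

f_1 = -3x - 8y^2 - 5y + 3, LT = x.
f_2 = 2xy + x + y^2 + 1/4y - 1, LT = xy.

S(f_1,f_2): lcm = xy. S = -1/2x + 8/3y^3 + 7/6y^2 - 9/8y + 1/2.
  reduce S modulo (f_1, f_2):
  remainder 8/3y^3 + 5/2y^2 - 7/24y ≠ 0; add g_3 = 8/3y^3 + 5/2y^2 - 7/24y to the basis.

The other S-polynomials (S(f_1,g_3), S(f_2,g_3)) all reduce to 0 modulo the current basis, so we have a Gröbner basis.
Inter-reduce: drop elements whose leading term is divisible by another's, tail-reduce, and make monic.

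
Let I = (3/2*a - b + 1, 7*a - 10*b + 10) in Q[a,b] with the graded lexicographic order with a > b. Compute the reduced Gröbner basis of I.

f_1 = 3/2*a - b + 1, LT = a.
f_2 = 7*a - 10*b + 10, LT = a.

S(f_1,f_2): lcm = a. S = 16/21*b - 16/21.
  leading term b: no divisor's leading term divides it; move 16/21*b to the remainder.
  leading term 1: no divisor's leading term divides it; move -16/21 to the remainder.
  remainder 16/21*b - 16/21 ≠ 0; add g_3 = 16/21*b - 16/21 to the basis.

The other S-polynomials (S(f_1,g_3), S(f_2,g_3)) all reduce to 0 modulo the current basis, so we have a Gröbner basis.
Inter-reduce: drop elements whose leading term is divisible by another's, tail-reduce, and make monic.

G = {a, b - 1}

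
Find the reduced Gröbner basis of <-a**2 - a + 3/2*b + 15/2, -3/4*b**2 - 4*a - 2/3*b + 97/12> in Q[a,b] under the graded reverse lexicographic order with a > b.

G = {a**2 + a - 3/2*b - 15/2, b**2 + 16/3*a + 8/9*b - 97/9}

f_1 = -a**2 - a + 3/2*b + 15/2, LT = a**2.
f_2 = -3/4*b**2 - 4*a - 2/3*b + 97/12, LT = b**2.

The S-polynomials (S(f_1,f_2)) all reduce to 0 modulo the current basis, so we have a Gröbner basis.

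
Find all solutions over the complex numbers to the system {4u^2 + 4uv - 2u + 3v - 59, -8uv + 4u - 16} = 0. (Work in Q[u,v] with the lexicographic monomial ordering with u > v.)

{(-4, 1), (2 + sqrt(70)/4, 67/6 - 4*sqrt(70)/3), (2 - sqrt(70)/4, 4*sqrt(70)/3 + 67/6)}

Compute a lex Gröbner basis by Buchberger's algorithm.
f_1 = 4u^2 + 4uv - 2u + 3v - 59, LT = u^2.
f_2 = -8uv + 4u - 16, LT = uv.

S(f_1,f_2): lcm = u^2v. S = 1/2u^2 + uv^2 - 1/2uv - 2u + 3/4v^2 - 59/4v.
  leading term u^2: subtract (1/8)·f_1 from 1/2u^2 + uv^2 - 1/2uv - 2u + 3/4v^2 - 59/4v → uv^2 - uv - 7/4u + 3/4v^2 - 121/8v + 59/8
  leading term uv^2: subtract (-1/8v)·f_2 from uv^2 - uv - 7/4u + 3/4v^2 - 121/8v + 59/8 → -1/2uv - 7/4u + 3/4v^2 - 137/8v + 59/8
  leading term uv: subtract (1/16)·f_2 from -1/2uv - 7/4u + 3/4v^2 - 137/8v + 59/8 → -2u + 3/4v^2 - 137/8v + 67/8
  leading term u: no divisor's leading term divides it; move -2u to the remainder.
  leading term v^2: no divisor's leading term divides it; move 3/4v^2 to the remainder.
  leading term v: no divisor's leading term divides it; move -137/8v to the remainder.
  leading term 1: no divisor's leading term divides it; move 67/8 to the remainder.
  remainder -2u + 3/4v^2 - 137/8v + 67/8 ≠ 0; add h_3 = -2u + 3/4v^2 - 137/8v + 67/8 to the basis.

S(f_1,h_3): lcm = u^2. S = 3/8uv^2 - 121/16uv + 59/16u + 3/4v - 59/4.
  leading term uv^2: subtract (-3/64v)·f_2 from 3/8uv^2 - 121/16uv + 59/16u + 3/4v - 59/4 → -59/8uv + 59/16u - 59/4
  leading term uv: subtract (59/64)·f_2 from -59/8uv + 59/16u - 59/4 → 0
  remainder 0.

S(f_2,h_3): lcm = uv. S = -1/2u + 3/8v^3 - 137/16v^2 + 67/16v + 2.
  leading term u: subtract (1/4)·h_3 from -1/2u + 3/8v^3 - 137/16v^2 + 67/16v + 2 → 3/8v^3 - 35/4v^2 + 271/32v - 3/32
  leading term v^3: no divisor's leading term divides it; move 3/8v^3 to the remainder.
  leading term v^2: no divisor's leading term divides it; move -35/4v^2 to the remainder.
  leading term v: no divisor's leading term divides it; move 271/32v to the remainder.
  leading term 1: no divisor's leading term divides it; move -3/32 to the remainder.
  remainder 3/8v^3 - 35/4v^2 + 271/32v - 3/32 ≠ 0; add h_4 = 3/8v^3 - 35/4v^2 + 271/32v - 3/32 to the basis.

S(f_1,h_4): leading monomials are coprime, so the S-polynomial reduces to 0 (Buchberger's first criterion).
S(f_2,h_4): lcm = uv^3. S = 137/6uv^2 - 271/12uv + 1/4u + 2v^2.
  leading term uv^2: subtract (-137/48v)·f_2 from 137/6uv^2 - 271/12uv + 1/4u + 2v^2 → -67/6uv + 1/4u + 2v^2 - 137/3v
  leading term uv: subtract (67/48)·f_2 from -67/6uv + 1/4u + 2v^2 - 137/3v → -16/3u + 2v^2 - 137/3v + 67/3
  leading term u: subtract (8/3)·h_3 from -16/3u + 2v^2 - 137/3v + 67/3 → 0
  remainder 0.

S(h_3,h_4): leading monomials are coprime, so the S-polynomial reduces to 0 (Buchberger's first criterion).
Every S-polynomial of the final basis reduces to 0, so we have a Gröbner basis.
Inter-reduce: drop elements whose leading term is divisible by another's, tail-reduce, and make monic.
Reduced Gröbner basis: {u - 3/8v^2 + 137/16v - 67/16, v^3 - 70/3v^2 + 271/12v - 1/4}.

Elimination: the polynomial v^3 - 70/3v^2 + 271/12v - 1/4 lies in the elimination ideal for v, so v ∈ {1, 67/6 - 4*sqrt(70)/3, 4*sqrt(70)/3 + 67/6}. For each such v, the remaining basis elements (now univariate) give the rest of the solution.
  v = 1: the earlier basis element becomes u + 4 = 0, giving u = -4 — point (-4, 1).
  v = 67/6 - 4*sqrt(70)/3: the earlier basis element becomes u - sqrt(70)/4 - 2 = 0, giving u = 2 + sqrt(70)/4 — point (2 + sqrt(70)/4, 67/6 - 4*sqrt(70)/3).
  v = 4*sqrt(70)/3 + 67/6: the earlier basis element becomes u - 2 + sqrt(70)/4 = 0, giving u = 2 - sqrt(70)/4 — point (2 - sqrt(70)/4, 4*sqrt(70)/3 + 67/6).
Check: every point annihilates each of the original generators.
A lex Gröbner basis triangularizes the system, enabling back-substitution.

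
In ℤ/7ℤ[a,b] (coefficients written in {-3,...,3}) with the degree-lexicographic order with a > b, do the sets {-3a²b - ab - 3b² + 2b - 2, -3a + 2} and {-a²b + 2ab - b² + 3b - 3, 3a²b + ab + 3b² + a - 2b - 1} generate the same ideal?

Two ideals are equal iff their reduced Gröbner bases coincide (the reduced basis is unique for a fixed ordering).
Buchberger on the first generating set:
f_1 = -3a²b - ab - 3b² + 2b - 2, LT = a²b.
f_2 = -3a + 2, LT = a.

S(f_1,f_2): lcm = a²b. S = ab + b² - 3b + 3.
  leading term ab: subtract (2b)·f_2 from ab + b² - 3b + 3 → b² + 3
  leading term b²: no divisor's leading term divides it; move b² to the remainder.
  leading term 1: no divisor's leading term divides it; move 3 to the remainder.
  remainder b² + 3 ≠ 0; add g_3 = b² + 3 to the basis.

The other S-polynomials (S(f_1,g_3), S(f_2,g_3)) all reduce to 0 modulo the current basis, so we have a Gröbner basis.
Inter-reduce: drop elements whose leading term is divisible by another's, tail-reduce, and make monic.
Reduced Gröbner basis: {b² + 3, a - 3}.

Buchberger on the second generating set:
h_1 = -a²b + 2ab - b² + 3b - 3, LT = a²b.
h_2 = 3a²b + ab + 3b² + a - 2b - 1, LT = a²b.

S(h_1,h_2): lcm = a²b. S = 2a + 1.
  leading term a: no divisor's leading term divides it; move 2a to the remainder.
  leading term 1: no divisor's leading term divides it; move 1 to the remainder.
  remainder 2a + 1 ≠ 0; add k_3 = 2a + 1 to the basis.

S(h_1,k_3): lcm = a²b. S = ab + b² - 3b + 3.
  leading term ab: subtract (-3b)·k_3 from ab + b² - 3b + 3 → b² + 3
  leading term b²: no divisor's leading term divides it; move b² to the remainder.
  leading term 1: no divisor's leading term divides it; move 3 to the remainder.
  remainder b² + 3 ≠ 0; add k_4 = b² + 3 to the basis.

The other S-polynomials (S(h_2,k_3), S(h_1,k_4), S(h_2,k_4), S(k_3,k_4)) all reduce to 0 modulo the current basis, so we have a Gröbner basis.
Inter-reduce: drop elements whose leading term is divisible by another's, tail-reduce, and make monic.
Reduced Gröbner basis: {b² + 3, a - 3}.

The two bases agree; hence the ideals are identical.
The choice of monomial ordering does not affect the verdict — as long as both bases are computed under the same ordering, their equality decides ideal equality.

Yes, the ideals are equal.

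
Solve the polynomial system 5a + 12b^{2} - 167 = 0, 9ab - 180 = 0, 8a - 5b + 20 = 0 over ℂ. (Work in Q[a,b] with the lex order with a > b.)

{(-5, -4)}

Compute a lex Gröbner basis by Buchberger's algorithm.
f_1 = 5a + 12b^{2} - 167, LT = a.
f_2 = 9ab - 180, LT = ab.
f_3 = 8a - 5b + 20, LT = a.

S(f_1,f_2): lcm = ab. S = \tfrac{12}{5}b^{3} - \tfrac{167}{5}b + 20.
  reduce S modulo (f_1, f_2, f_3):
  remainder \tfrac{12}{5}b^{3} - \tfrac{167}{5}b + 20 ≠ 0; add h_4 = \tfrac{12}{5}b^{3} - \tfrac{167}{5}b + 20 to the basis.

S(f_1,f_3): lcm = a. S = \tfrac{12}{5}b^{2} + \tfrac{5}{8}b - \tfrac{359}{10}.
  reduce S modulo (f_1, f_2, f_3, h_4):
  remainder \tfrac{12}{5}b^{2} + \tfrac{5}{8}b - \tfrac{359}{10} ≠ 0; add h_5 = \tfrac{12}{5}b^{2} + \tfrac{5}{8}b - \tfrac{359}{10} to the basis.

S(f_2,f_3): lcm = ab. S = \tfrac{5}{8}b^{2} - \tfrac{5}{2}b - 20.
  reduce S modulo (f_1, f_2, f_3, h_4, h_5):
  remainder -\tfrac{2045}{768}b - \tfrac{2045}{192} ≠ 0; add h_6 = -\tfrac{2045}{768}b - \tfrac{2045}{192} to the basis.

The other S-polynomials (S(f_1,h_4), S(f_2,h_4), S(f_3,h_4), S(f_1,h_5), S(f_2,h_5), S(f_3,h_5), S(h_4,h_5), S(f_1,h_6), S(f_2,h_6), S(f_3,h_6), S(h_4,h_6), S(h_5,h_6)) all reduce to 0 modulo the current basis, so we have a Gröbner basis.
Inter-reduce: drop elements whose leading term is divisible by another's, tail-reduce, and make monic.
Reduced Gröbner basis: {a + 5, b + 4}.

A lex Gröbner basis eliminates variables successively. Here b + 4 depends only on b, with roots {-4}; lifting each root through the earlier basis elements recovers the full solutions.
  b = -4: the earlier basis element becomes a + 5 = 0, giving a = -5 — point (-5, -4).
This is the nonlinear analogue of row-reducing a linear system.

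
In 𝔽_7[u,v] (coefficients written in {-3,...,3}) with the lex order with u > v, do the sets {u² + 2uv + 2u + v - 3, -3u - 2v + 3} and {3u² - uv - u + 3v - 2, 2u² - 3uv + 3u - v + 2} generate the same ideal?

Yes, the ideals are equal.

Since reduced Gröbner bases are canonical representatives of ideals under a given ordering, it suffices to compute and compare them.
Buchberger on the first generating set:
f_1 = u² + 2uv + 2u + v - 3, LT = u².
f_2 = -3u - 2v + 3, LT = u.

S(f_1,f_2): lcm = u². S = -uv + 3u + v - 3.
  reduce S modulo (f_1, f_2):
  remainder 3v² - 2v ≠ 0; add g_3 = 3v² - 2v to the basis.

The other S-polynomials (S(f_1,g_3), S(f_2,g_3)) all reduce to 0 modulo the current basis, so we have a Gröbner basis.
Inter-reduce: drop elements whose leading term is divisible by another's, tail-reduce, and make monic.
Reduced Gröbner basis: {u + 3v - 1, v² - 3v}.

Buchberger on the second generating set:
h_1 = 3u² - uv - u + 3v - 2, LT = u².
h_2 = 2u² - 3uv + 3u - v + 2, LT = u².

S(h_1,h_2): lcm = u². S = -3u - 2v + 3.
  reduce S modulo (h_1, h_2):
  remainder -3u - 2v + 3 ≠ 0; add k_3 = -3u - 2v + 3 to the basis.

S(h_1,k_3): lcm = u². S = -uv + 3u + v - 3.
  reduce S modulo (h_1, h_2, k_3):
  remainder 3v² - 2v ≠ 0; add k_4 = 3v² - 2v to the basis.

The other S-polynomials (S(h_2,k_3), S(h_1,k_4), S(h_2,k_4), S(k_3,k_4)) all reduce to 0 modulo the current basis, so we have a Gröbner basis.
Inter-reduce: drop elements whose leading term is divisible by another's, tail-reduce, and make monic.
Reduced Gröbner basis: {u + 3v - 1, v² - 3v}.

The two bases agree; hence the ideals are identical.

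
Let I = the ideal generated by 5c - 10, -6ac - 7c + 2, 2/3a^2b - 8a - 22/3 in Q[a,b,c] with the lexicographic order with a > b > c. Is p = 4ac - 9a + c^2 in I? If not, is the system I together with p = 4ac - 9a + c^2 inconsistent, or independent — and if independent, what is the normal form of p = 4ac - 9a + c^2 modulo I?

Adjoining 4ac - 9a + c^2 makes the ideal the whole ring: the system is inconsistent.

First compute the reduced Gröbner basis of I by Buchberger's algorithm.
f_1 = 5c - 10, LT = c.
f_2 = -6ac - 7c + 2, LT = ac.
f_3 = 2/3a^2b - 8a - 22/3, LT = a^2b.

S(f_1,f_2): lcm = ac. S = -2a - 7/6c + 1/3.
  leading term a: no divisor's leading term divides it; move -2a to the remainder.
  leading term c: subtract (-7/30)·f_1 from -7/6c + 1/3 → -2
  leading term 1: no divisor's leading term divides it; move -2 to the remainder.
  remainder -2a - 2 ≠ 0; add h_4 = -2a - 2 to the basis.

S(f_1,f_3): leading monomials are coprime, so the S-polynomial reduces to 0 (Buchberger's first criterion).
S(f_2,f_3): lcm = a^2bc. S = 7/6abc - 1/3ab + 12ac + 11c.
  leading term abc: subtract (7/30ab)·f_1 from 7/6abc - 1/3ab + 12ac + 11c → 2ab + 12ac + 11c
  leading term ab: subtract (-b)·h_4 from 2ab + 12ac + 11c → 12ac - 2b + 11c
  leading term ac: subtract (12/5a)·f_1 from 12ac - 2b + 11c → 24a - 2b + 11c
  leading term a: subtract (-12)·h_4 from 24a - 2b + 11c → -2b + 11c - 24
  leading term b: no divisor's leading term divides it; move -2b to the remainder.
  leading term c: subtract (11/5)·f_1 from 11c - 24 → -2
  leading term 1: no divisor's leading term divides it; move -2 to the remainder.
  remainder -2b - 2 ≠ 0; add h_5 = -2b - 2 to the basis.

S(f_1,h_4): leading monomials are coprime, so the S-polynomial reduces to 0 (Buchberger's first criterion).
S(f_2,h_4): lcm = ac. S = 1/6c - 1/3.
  leading term c: subtract (1/30)·f_1 from 1/6c - 1/3 → 0
  remainder 0.

S(f_3,h_4): lcm = a^2b. S = -ab - 12a - 11.
  leading term ab: subtract (1/2b)·h_4 from -ab - 12a - 11 → -12a + b - 11
  leading term a: subtract (6)·h_4 from -12a + b - 11 → b + 1
  leading term b: subtract (-1/2)·h_5 from b + 1 → 0
  remainder 0.

S(f_1,h_5): leading monomials are coprime, so the S-polynomial reduces to 0 (Buchberger's first criterion).
S(f_2,h_5): leading monomials are coprime, so the S-polynomial reduces to 0 (Buchberger's first criterion).
S(f_3,h_5): lcm = a^2b. S = -a^2 - 12a - 11.
  leading term a^2: subtract (1/2a)·h_4 from -a^2 - 12a - 11 → -11a - 11
  leading term a: subtract (11/2)·h_4 from -11a - 11 → 0
  remainder 0.

S(h_4,h_5): leading monomials are coprime, so the S-polynomial reduces to 0 (Buchberger's first criterion).
Every S-polynomial of the final basis reduces to 0, so we have a Gröbner basis.
Inter-reduce: drop elements whose leading term is divisible by another's, tail-reduce, and make monic.
Reduced Gröbner basis: {a + 1, b + 1, c - 2}.
Label its elements g_1 = a + 1, g_2 = b + 1, g_3 = c - 2.

Reduce p = 4ac - 9a + c^2 modulo G:
  leading term ac: subtract (4c)·g_1 from 4ac - 9a + c^2 → -9a + c^2 - 4c
  leading term a: subtract (-9)·g_1 from -9a + c^2 - 4c → c^2 - 4c + 9
  leading term c^2: subtract (c)·g_3 from c^2 - 4c + 9 → -2c + 9
  leading term c: subtract (-2)·g_3 from -2c + 9 → 5
  leading term 1: no divisor's leading term divides it; move 5 to the remainder.
  normal form = 5.
The normal form is nonzero, so p ∉ I. Since p minus its normal form lies in I, I + (p) = I + (r) where r = 5; decide whether this ideal is the whole ring.
Here r = 5 is a nonzero constant, hence a unit: 1 ∈ I + (p), the Gröbner basis of I + (p) is {1}, and the enlarged system has no common solution — adjoining p is inconsistent.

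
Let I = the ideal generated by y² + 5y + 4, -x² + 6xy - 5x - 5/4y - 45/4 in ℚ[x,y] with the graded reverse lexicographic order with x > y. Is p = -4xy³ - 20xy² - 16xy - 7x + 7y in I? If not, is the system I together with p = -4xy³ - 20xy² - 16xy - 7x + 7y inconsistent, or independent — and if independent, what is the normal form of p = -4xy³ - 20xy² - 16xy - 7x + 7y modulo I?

-4xy³ - 20xy² - 16xy - 7x + 7y is independent of I; its normal form modulo I is -7x + 7y.

First compute the reduced Gröbner basis of I by Buchberger's algorithm.
f_1 = y² + 5y + 4, LT = y².
f_2 = -x² + 6xy - 5x - 5/4y - 45/4, LT = x².

The S-polynomials (S(f_1,f_2)) all reduce to 0 modulo the current basis, so we have a Gröbner basis.
Inter-reduce: drop elements whose leading term is divisible by another's, tail-reduce, and make monic.
Reduced Gröbner basis: {x² - 6xy + 5x + 5/4y + 45/4, y² + 5y + 4}.
Label its elements g_1 = x² - 6xy + 5x + 5/4y + 45/4, g_2 = y² + 5y + 4.

Reduce p = -4xy³ - 20xy² - 16xy - 7x + 7y modulo G:
  leading term xy³: subtract (-4xy)·g_2 from -4xy³ - 20xy² - 16xy - 7x + 7y → -7x + 7y
  leading term x: no divisor's leading term divides it; move -7x to the remainder.
  leading term y: no divisor's leading term divides it; move 7y to the remainder.
  normal form = -7x + 7y.
The normal form is nonzero, so p ∉ I. Since p minus its normal form lies in I, I + (p) = I + (r) where r = -7x + 7y; decide whether this ideal is the whole ring.
Run Buchberger on G together with r (pairs among the g_i already reduce to 0 since G is a Gröbner basis):
g_1 = x² - 6xy + 5x + 5/4y + 45/4, LT = x².
g_2 = y² + 5y + 4, LT = y².
r = -7x + 7y, LT = x.

S(g_1,r): lcm = x². S = -5xy + 5x + 5/4y + 45/4.
  leading term xy: subtract (5/7y)·r from -5xy + 5x + 5/4y + 45/4 → -5y² + 5x + 5/4y + 45/4
  leading term y²: subtract (-5)·g_2 from -5y² + 5x + 5/4y + 45/4 → 5x + 105/4y + 125/4
  leading term x: subtract (-5/7)·r from 5x + 105/4y + 125/4 → 125/4y + 125/4
  leading term y: no divisor's leading term divides it; move 125/4y to the remainder.
  leading term 1: no divisor's leading term divides it; move 125/4 to the remainder.
  remainder 125/4y + 125/4 ≠ 0; add m_4 = 125/4y + 125/4 to the basis.

The other S-polynomials (S(g_1,g_2), S(g_2,r), S(g_1,m_4), S(g_2,m_4), S(r,m_4)) all reduce to 0 modulo the current basis, so we have a Gröbner basis.
Inter-reduce: drop elements whose leading term is divisible by another's, tail-reduce, and make monic.
Reduced Gröbner basis: {x + 1, y + 1}.
The reduced Gröbner basis of I + (p) is {x + 1, y + 1} ≠ {1}, a proper ideal, so the enlarged system stays consistent: p is independent of I, with normal form -7x + 7y.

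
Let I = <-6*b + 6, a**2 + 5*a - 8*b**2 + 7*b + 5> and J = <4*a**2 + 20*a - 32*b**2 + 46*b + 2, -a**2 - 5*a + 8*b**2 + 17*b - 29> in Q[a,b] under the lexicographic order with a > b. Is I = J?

Yes, the ideals are equal.

Equality of ideals is decidable: compute both reduced Gröbner bases (unique for the ordering) and check whether they agree.
Buchberger on the first generating set:
f_1 = -6*b + 6, LT = b.
f_2 = a**2 + 5*a - 8*b**2 + 7*b + 5, LT = a**2.

The S-polynomials (S(f_1,f_2)) all reduce to 0 modulo the current basis, so we have a Gröbner basis.
Inter-reduce: drop elements whose leading term is divisible by another's, tail-reduce, and make monic.
Reduced Gröbner basis: {a**2 + 5*a + 4, b - 1}.

Buchberger on the second generating set:
h_1 = 4*a**2 + 20*a - 32*b**2 + 46*b + 2, LT = a**2.
h_2 = -a**2 - 5*a + 8*b**2 + 17*b - 29, LT = a**2.

S(h_1,h_2): lcm = a**2. S = 57/2*b - 57/2.
  leading term b: no divisor's leading term divides it; move 57/2*b to the remainder.
  leading term 1: no divisor's leading term divides it; move -57/2 to the remainder.
  remainder 57/2*b - 57/2 ≠ 0; add k_3 = 57/2*b - 57/2 to the basis.

The other S-polynomials (S(h_1,k_3), S(h_2,k_3)) all reduce to 0 modulo the current basis, so we have a Gröbner basis.
Inter-reduce: drop elements whose leading term is divisible by another's, tail-reduce, and make monic.
Reduced Gröbner basis: {a**2 + 5*a + 4, b - 1}.

These coincide, so the ideals are equal.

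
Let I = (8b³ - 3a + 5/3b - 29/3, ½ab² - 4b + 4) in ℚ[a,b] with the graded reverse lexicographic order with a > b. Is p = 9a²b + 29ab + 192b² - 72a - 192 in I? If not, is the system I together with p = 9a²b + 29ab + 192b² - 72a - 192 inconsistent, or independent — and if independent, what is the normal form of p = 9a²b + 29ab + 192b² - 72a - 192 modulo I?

First compute the reduced Gröbner basis of I by Buchberger's algorithm.
f_1 = 8b³ - 3a + 5/3b - 29/3, LT = b³.
f_2 = ½ab² - 4b + 4, LT = ab².

S(f_1,f_2): lcm = ab³. S = -⅜a² + 5/24ab + 8b² - 29/24a - 8b.
  reduce S modulo (f_1, f_2):
  remainder -⅜a² + 5/24ab + 8b² - 29/24a - 8b ≠ 0; add h_3 = -⅜a² + 5/24ab + 8b² - 29/24a - 8b to the basis.

The other S-polynomials (S(f_1,h_3), S(f_2,h_3)) all reduce to 0 modulo the current basis, so we have a Gröbner basis.
Inter-reduce: drop elements whose leading term is divisible by another's, tail-reduce, and make monic.
Reduced Gröbner basis: {ab² - 8b + 8, b³ - ⅜a + 5/24b - 29/24, a² - 5/9ab - 64/3b² + 29/9a + 64/3b}.
Label its elements g_1 = ab² - 8b + 8, g_2 = b³ - ⅜a + 5/24b - 29/24, g_3 = a² - 5/9ab - 64/3b² + 29/9a + 64/3b.

Reduce p = 9a²b + 29ab + 192b² - 72a - 192 modulo G:
  leading term a²b: subtract (9b)·g_3 from 9a²b + 29ab + 192b² - 72a - 192 → 5ab² + 192b³ - 72a - 192
  leading term ab²: subtract (5)·g_1 from 5ab² + 192b³ - 72a - 192 → 192b³ - 72a + 40b - 232
  leading term b³: subtract (192)·g_2 from 192b³ - 72a + 40b - 232 → 0
  normal form = 0.
Since the normal form is 0, p ∈ I.

9a²b + 29ab + 192b² - 72a - 192 lies in I (it reduces to 0).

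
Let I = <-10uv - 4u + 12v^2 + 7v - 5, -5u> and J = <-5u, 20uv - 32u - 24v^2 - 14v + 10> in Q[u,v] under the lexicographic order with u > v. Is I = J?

Two ideals are equal iff their reduced Gröbner bases coincide (the reduced basis is unique for a fixed ordering).
Buchberger on the first generating set:
f_1 = -10uv - 4u + 12v^2 + 7v - 5, LT = uv.
f_2 = -5u, LT = u.

S(f_1,f_2): lcm = uv. S = 2/5u - 6/5v^2 - 7/10v + 1/2.
  reduce S modulo (f_1, f_2):
  remainder -6/5v^2 - 7/10v + 1/2 ≠ 0; add g_3 = -6/5v^2 - 7/10v + 1/2 to the basis.

The other S-polynomials (S(f_1,g_3), S(f_2,g_3)) all reduce to 0 modulo the current basis, so we have a Gröbner basis.
Inter-reduce: drop elements whose leading term is divisible by another's, tail-reduce, and make monic.
Reduced Gröbner basis: {u, v^2 + 7/12v - 5/12}.

Buchberger on the second generating set:
h_1 = -5u, LT = u.
h_2 = 20uv - 32u - 24v^2 - 14v + 10, LT = uv.

S(h_1,h_2): lcm = uv. S = 8/5u + 6/5v^2 + 7/10v - 1/2.
  reduce S modulo (h_1, h_2):
  remainder 6/5v^2 + 7/10v - 1/2 ≠ 0; add k_3 = 6/5v^2 + 7/10v - 1/2 to the basis.

The other S-polynomials (S(h_1,k_3), S(h_2,k_3)) all reduce to 0 modulo the current basis, so we have a Gröbner basis.
Inter-reduce: drop elements whose leading term is divisible by another's, tail-reduce, and make monic.
Reduced Gröbner basis: {u, v^2 + 7/12v - 5/12}.

The two bases agree; hence the ideals are identical.

Yes, the ideals are equal.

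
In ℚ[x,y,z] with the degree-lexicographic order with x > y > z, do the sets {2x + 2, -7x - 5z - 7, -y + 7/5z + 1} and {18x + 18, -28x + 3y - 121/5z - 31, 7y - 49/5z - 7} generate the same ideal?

Yes, the ideals are equal.

Since reduced Gröbner bases are canonical representatives of ideals under a given ordering, it suffices to compute and compare them.
Buchberger on the first generating set:
f_1 = 2x + 2, LT = x.
f_2 = -7x - 5z - 7, LT = x.
f_3 = -y + 7/5z + 1, LT = y.

S(f_1,f_2): lcm = x. S = -5/7z.
  leading term z: no divisor's leading term divides it; move -5/7z to the remainder.
  remainder -5/7z ≠ 0; add g_4 = -5/7z to the basis.

S(f_1,f_3): leading monomials are coprime, so the S-polynomial reduces to 0 (Buchberger's first criterion).
S(f_2,f_3): leading monomials are coprime, so the S-polynomial reduces to 0 (Buchberger's first criterion).
S(f_1,g_4): leading monomials are coprime, so the S-polynomial reduces to 0 (Buchberger's first criterion).
S(f_2,g_4): leading monomials are coprime, so the S-polynomial reduces to 0 (Buchberger's first criterion).
S(f_3,g_4): leading monomials are coprime, so the S-polynomial reduces to 0 (Buchberger's first criterion).
Every S-polynomial of the final basis reduces to 0, so we have a Gröbner basis.
Inter-reduce: drop elements whose leading term is divisible by another's, tail-reduce, and make monic.
Reduced Gröbner basis: {x + 1, y - 1, z}.

Buchberger on the second generating set:
h_1 = 18x + 18, LT = x.
h_2 = -28x + 3y - 121/5z - 31, LT = x.
h_3 = 7y - 49/5z - 7, LT = y.

S(h_1,h_2): lcm = x. S = 3/28y - 121/140z - 3/28.
  leading term y: subtract (3/196)·h_3 from 3/28y - 121/140z - 3/28 → -5/7z
  leading term z: no divisor's leading term divides it; move -5/7z to the remainder.
  remainder -5/7z ≠ 0; add k_4 = -5/7z to the basis.

S(h_1,h_3): leading monomials are coprime, so the S-polynomial reduces to 0 (Buchberger's first criterion).
S(h_2,h_3): leading monomials are coprime, so the S-polynomial reduces to 0 (Buchberger's first criterion).
S(h_1,k_4): leading monomials are coprime, so the S-polynomial reduces to 0 (Buchberger's first criterion).
S(h_2,k_4): leading monomials are coprime, so the S-polynomial reduces to 0 (Buchberger's first criterion).
S(h_3,k_4): leading monomials are coprime, so the S-polynomial reduces to 0 (Buchberger's first criterion).
Every S-polynomial of the final basis reduces to 0, so we have a Gröbner basis.
Inter-reduce: drop elements whose leading term is divisible by another's, tail-reduce, and make monic.
Reduced Gröbner basis: {x + 1, y - 1, z}.

These coincide, so the ideals are equal.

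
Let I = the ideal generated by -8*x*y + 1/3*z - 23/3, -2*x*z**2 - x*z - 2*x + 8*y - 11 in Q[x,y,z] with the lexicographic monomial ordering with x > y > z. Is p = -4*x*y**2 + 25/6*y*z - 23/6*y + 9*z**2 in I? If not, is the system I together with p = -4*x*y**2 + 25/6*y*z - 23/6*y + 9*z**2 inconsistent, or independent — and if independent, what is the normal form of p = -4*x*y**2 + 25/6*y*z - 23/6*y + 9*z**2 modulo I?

-4*x*y**2 + 25/6*y*z - 23/6*y + 9*z**2 is independent of I; its normal form modulo I is 4*y*z + 9*z**2.

First compute the reduced Gröbner basis of I by Buchberger's algorithm.
f_1 = -8*x*y + 1/3*z - 23/3, LT = x*y.
f_2 = -2*x*z**2 - x*z - 2*x + 8*y - 11, LT = x*z**2.

S(f_1,f_2): lcm = x*y*z**2. S = -1/2*x*y*z - x*y + 4*y**2 - 11/2*y - 1/24*z**3 + 23/24*z**2.
  leading term x*y*z: subtract (1/16*z)·f_1 from -1/2*x*y*z - x*y + 4*y**2 - 11/2*y - 1/24*z**3 + 23/24*z**2 → -x*y + 4*y**2 - 11/2*y - 1/24*z**3 + 15/16*z**2 + 23/48*z
  leading term x*y: subtract (1/8)·f_1 from -x*y + 4*y**2 - 11/2*y - 1/24*z**3 + 15/16*z**2 + 23/48*z → 4*y**2 - 11/2*y - 1/24*z**3 + 15/16*z**2 + 7/16*z + 23/24
  leading term y**2: no divisor's leading term divides it; move 4*y**2 to the remainder.
  leading term y: no divisor's leading term divides it; move -11/2*y to the remainder.
  leading term z**3: no divisor's leading term divides it; move -1/24*z**3 to the remainder.
  leading term z**2: no divisor's leading term divides it; move 15/16*z**2 to the remainder.
  leading term z: no divisor's leading term divides it; move 7/16*z to the remainder.
  leading term 1: no divisor's leading term divides it; move 23/24 to the remainder.
  remainder 4*y**2 - 11/2*y - 1/24*z**3 + 15/16*z**2 + 7/16*z + 23/24 ≠ 0; add h_3 = 4*y**2 - 11/2*y - 1/24*z**3 + 15/16*z**2 + 7/16*z + 23/24 to the basis.

The other S-polynomials (S(f_1,h_3), S(f_2,h_3)) all reduce to 0 modulo the current basis, so we have a Gröbner basis.
Inter-reduce: drop elements whose leading term is divisible by another's, tail-reduce, and make monic.
Reduced Gröbner basis: {x*y - 1/24*z + 23/24, x*z**2 + 1/2*x*z + x - 4*y + 11/2, y**2 - 11/8*y - 1/96*z**3 + 15/64*z**2 + 7/64*z + 23/96}.
Label its elements g_1 = x*y - 1/24*z + 23/24, g_2 = x*z**2 + 1/2*x*z + x - 4*y + 11/2, g_3 = y**2 - 11/8*y - 1/96*z**3 + 15/64*z**2 + 7/64*z + 23/96.

Reduce p = -4*x*y**2 + 25/6*y*z - 23/6*y + 9*z**2 modulo G:
  leading term x*y**2: subtract (-4*y)·g_1 from -4*x*y**2 + 25/6*y*z - 23/6*y + 9*z**2 → 4*y*z + 9*z**2
  leading term y*z: no divisor's leading term divides it; move 4*y*z to the remainder.
  leading term z**2: no divisor's leading term divides it; move 9*z**2 to the remainder.
  normal form = 4*y*z + 9*z**2.
The normal form is nonzero, so p ∉ I. Since p minus its normal form lies in I, I + (p) = I + (r) where r = 4*y*z + 9*z**2; decide whether this ideal is the whole ring.
Run Buchberger on G together with r (pairs among the g_i already reduce to 0 since G is a Gröbner basis):
g_1 = x*y - 1/24*z + 23/24, LT = x*y.
g_2 = x*z**2 + 1/2*x*z + x - 4*y + 11/2, LT = x*z**2.
g_3 = y**2 - 11/8*y - 1/96*z**3 + 15/64*z**2 + 7/64*z + 23/96, LT = y**2.
r = 4*y*z + 9*z**2, LT = y*z.

S(g_1,r): lcm = x*y*z. S = -9/4*x*z**2 - 1/24*z**2 + 23/24*z.
  leading term x*z**2: subtract (-9/4)·g_2 from -9/4*x*z**2 - 1/24*z**2 + 23/24*z → 9/8*x*z + 9/4*x - 9*y - 1/24*z**2 + 23/24*z + 99/8
  leading term x*z: no divisor's leading term divides it; move 9/8*x*z to the remainder.
  leading term x: no divisor's leading term divides it; move 9/4*x to the remainder.
  leading term y: no divisor's leading term divides it; move -9*y to the remainder.
  leading term z**2: no divisor's leading term divides it; move -1/24*z**2 to the remainder.
  leading term z: no divisor's leading term divides it; move 23/24*z to the remainder.
  leading term 1: no divisor's leading term divides it; move 99/8 to the remainder.
  remainder 9/8*x*z + 9/4*x - 9*y - 1/24*z**2 + 23/24*z + 99/8 ≠ 0; add m_5 = 9/8*x*z + 9/4*x - 9*y - 1/24*z**2 + 23/24*z + 99/8 to the basis.

S(g_2,r): lcm = x*y*z**2. S = 1/2*x*y*z + x*y - 9/4*x*z**3 - 4*y**2 + 11/2*y.
  leading term x*y*z: subtract (1/2*z)·g_1 from 1/2*x*y*z + x*y - 9/4*x*z**3 - 4*y**2 + 11/2*y → x*y - 9/4*x*z**3 - 4*y**2 + 11/2*y + 1/48*z**2 - 23/48*z
  leading term x*y: subtract (1)·g_1 from x*y - 9/4*x*z**3 - 4*y**2 + 11/2*y + 1/48*z**2 - 23/48*z → -9/4*x*z**3 - 4*y**2 + 11/2*y + 1/48*z**2 - 7/16*z - 23/24
  leading term x*z**3: subtract (-9/4*z)·g_2 from -9/4*x*z**3 - 4*y**2 + 11/2*y + 1/48*z**2 - 7/16*z - 23/24 → 9/8*x*z**2 + 9/4*x*z - 4*y**2 - 9*y*z + 11/2*y + 1/48*z**2 + 191/16*z - 23/24
  leading term x*z**2: subtract (9/8)·g_2 from 9/8*x*z**2 + 9/4*x*z - 4*y**2 - 9*y*z + 11/2*y + 1/48*z**2 + 191/16*z - 23/24 → 27/16*x*z - 9/8*x - 4*y**2 - 9*y*z + 10*y + 1/48*z**2 + 191/16*z - 343/48
  leading term x*z: subtract (3/2)·m_5 from 27/16*x*z - 9/8*x - 4*y**2 - 9*y*z + 10*y + 1/48*z**2 + 191/16*z - 343/48 → -9/2*x - 4*y**2 - 9*y*z + 47/2*y + 1/12*z**2 + 21/2*z - 617/24
  leading term x: no divisor's leading term divides it; move -9/2*x to the remainder.
  leading term y**2: subtract (-4)·g_3 from -4*y**2 - 9*y*z + 47/2*y + 1/12*z**2 + 21/2*z - 617/24 → -9*y*z + 18*y - 1/24*z**3 + 49/48*z**2 + 175/16*z - 99/4
  leading term y*z: subtract (-9/4)·r from -9*y*z + 18*y - 1/24*z**3 + 49/48*z**2 + 175/16*z - 99/4 → 18*y - 1/24*z**3 + 1021/48*z**2 + 175/16*z - 99/4
  leading term y: no divisor's leading term divides it; move 18*y to the remainder.
  leading term z**3: no divisor's leading term divides it; move -1/24*z**3 to the remainder.
  leading term z**2: no divisor's leading term divides it; move 1021/48*z**2 to the remainder.
  leading term z: no divisor's leading term divides it; move 175/16*z to the remainder.
  leading term 1: no divisor's leading term divides it; move -99/4 to the remainder.
  remainder -9/2*x + 18*y - 1/24*z**3 + 1021/48*z**2 + 175/16*z - 99/4 ≠ 0; add m_6 = -9/2*x + 18*y - 1/24*z**3 + 1021/48*z**2 + 175/16*z - 99/4 to the basis.

S(g_3,r): lcm = y**2*z. S = -9/4*y*z**2 - 11/8*y*z - 1/96*z**4 + 15/64*z**3 + 7/64*z**2 + 23/96*z.
  leading term y*z**2: subtract (-9/16*z)·r from -9/4*y*z**2 - 11/8*y*z - 1/96*z**4 + 15/64*z**3 + 7/64*z**2 + 23/96*z → -11/8*y*z - 1/96*z**4 + 339/64*z**3 + 7/64*z**2 + 23/96*z
  leading term y*z: subtract (-11/32)·r from -11/8*y*z - 1/96*z**4 + 339/64*z**3 + 7/64*z**2 + 23/96*z → -1/96*z**4 + 339/64*z**3 + 205/64*z**2 + 23/96*z
  leading term z**4: no divisor's leading term divides it; move -1/96*z**4 to the remainder.
  leading term z**3: no divisor's leading term divides it; move 339/64*z**3 to the remainder.
  leading term z**2: no divisor's leading term divides it; move 205/64*z**2 to the remainder.
  leading term z: no divisor's leading term divides it; move 23/96*z to the remainder.
  remainder -1/96*z**4 + 339/64*z**3 + 205/64*z**2 + 23/96*z ≠ 0; add m_7 = -1/96*z**4 + 339/64*z**3 + 205/64*z**2 + 23/96*z to the basis.

The other S-polynomials (S(g_1,g_2), S(g_1,g_3), S(g_2,g_3), S(g_1,m_5), S(g_2,m_5), S(g_3,m_5), S(r,m_5), S(g_1,m_6), S(g_2,m_6), S(g_3,m_6), S(r,m_6), S(m_5,m_6), S(g_1,m_7), S(g_2,m_7), S(g_3,m_7), S(r,m_7), S(m_5,m_7), S(m_6,m_7)) all reduce to 0 modulo the current basis, so we have a Gröbner basis.
Inter-reduce: drop elements whose leading term is divisible by another's, tail-reduce, and make monic.
Reduced Gröbner basis: {x - 4*y + 1/108*z**3 - 1021/216*z**2 - 175/72*z + 11/2, y**2 - 11/8*y - 1/96*z**3 + 15/64*z**2 + 7/64*z + 23/96, y*z + 9/4*z**2, z**4 - 1017/2*z**3 - 615/2*z**2 - 23*z}.
The reduced Gröbner basis of I + (p) is {x - 4*y + 1/108*z**3 - 1021/216*z**2 - 175/72*z + 11/2, y**2 - 11/8*y - 1/96*z**3 + 15/64*z**2 + 7/64*z + 23/96, y*z + 9/4*z**2, z**4 - 1017/2*z**3 - 615/2*z**2 - 23*z} ≠ {1}, a proper ideal, so the enlarged system stays consistent: p is independent of I, with normal form 4*y*z + 9*z**2.

The remainder on division by a Gröbner basis is unique — it is the normal form.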